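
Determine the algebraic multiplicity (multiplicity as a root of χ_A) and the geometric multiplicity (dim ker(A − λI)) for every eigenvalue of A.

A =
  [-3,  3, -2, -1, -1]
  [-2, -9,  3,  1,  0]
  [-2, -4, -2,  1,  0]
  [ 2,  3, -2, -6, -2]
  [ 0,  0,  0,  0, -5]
λ = -5: alg = 5, geom = 2

Step 1 — factor the characteristic polynomial to read off the algebraic multiplicities:
  χ_A(x) = (x + 5)^5

Step 2 — compute geometric multiplicities via the rank-nullity identity g(λ) = n − rank(A − λI):
  rank(A − (-5)·I) = 3, so dim ker(A − (-5)·I) = n − 3 = 2

Summary:
  λ = -5: algebraic multiplicity = 5, geometric multiplicity = 2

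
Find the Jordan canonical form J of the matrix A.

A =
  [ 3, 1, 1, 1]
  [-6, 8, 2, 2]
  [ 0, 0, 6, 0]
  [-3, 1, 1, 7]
J_2(6) ⊕ J_1(6) ⊕ J_1(6)

The characteristic polynomial is
  det(x·I − A) = x^4 - 24*x^3 + 216*x^2 - 864*x + 1296 = (x - 6)^4

Eigenvalues and multiplicities (the geometric multiplicity of λ is n − rank(A − λI), which equals the number of Jordan blocks for λ):
  λ = 6: algebraic multiplicity = 4, geometric multiplicity = 3

Determining the block sizes for each eigenvalue:
  λ = 6: 3 blocks summing to 4 forces exactly one block of size 2 and the rest size 1 → block sizes [2, 1, 1]

Assembling the blocks gives a Jordan form
J =
  [6, 1, 0, 0]
  [0, 6, 0, 0]
  [0, 0, 6, 0]
  [0, 0, 0, 6]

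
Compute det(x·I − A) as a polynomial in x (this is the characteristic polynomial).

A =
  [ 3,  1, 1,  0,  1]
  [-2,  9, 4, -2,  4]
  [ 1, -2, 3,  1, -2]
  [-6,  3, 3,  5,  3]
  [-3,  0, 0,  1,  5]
x^5 - 25*x^4 + 250*x^3 - 1250*x^2 + 3125*x - 3125

Expanding det(x·I − A) (e.g. by cofactor expansion or by noting that A is similar to its Jordan form J, which has the same characteristic polynomial as A) gives
  χ_A(x) = x^5 - 25*x^4 + 250*x^3 - 1250*x^2 + 3125*x - 3125
which factors as (x - 5)^5. The eigenvalues (with algebraic multiplicities) are λ = 5 with multiplicity 5.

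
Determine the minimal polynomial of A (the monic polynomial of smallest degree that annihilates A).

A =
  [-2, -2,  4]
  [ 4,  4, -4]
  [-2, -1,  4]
x^2 - 4*x + 4

The characteristic polynomial is χ_A(x) = (x - 2)^3, so the eigenvalues are known. The minimal polynomial is
  m_A(x) = Π_λ (x − λ)^{k_λ}
where k_λ is the size of the *largest* Jordan block for λ (equivalently, the smallest k with (A − λI)^k v = 0 for every generalised eigenvector v of λ).

  λ = 2: largest Jordan block has size 2, contributing (x − 2)^2

So m_A(x) = (x - 2)^2 = x^2 - 4*x + 4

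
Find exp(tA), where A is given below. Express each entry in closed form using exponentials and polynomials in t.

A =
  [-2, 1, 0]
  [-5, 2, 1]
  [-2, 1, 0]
e^{tA} =
  [-t^2/2 - 2*t + 1, t, t^2/2]
  [-t^2 - 5*t, 2*t + 1, t^2 + t]
  [-t^2/2 - 2*t, t, t^2/2 + 1]

Strategy: write A = P · J · P⁻¹ where J is a Jordan canonical form, so e^{tA} = P · e^{tJ} · P⁻¹, and e^{tJ} can be computed block-by-block.

A has Jordan form
J =
  [0, 1, 0]
  [0, 0, 1]
  [0, 0, 0]
(up to reordering of blocks).

Per-block formulas:
  For a 3×3 Jordan block J_3(0): exp(t · J_3(0)) = e^(0t)·(I + t·N + (t^2/2)·N^2), where N is the 3×3 nilpotent shift.

After assembling e^{tJ} and conjugating by P, we get:

e^{tA} =
  [-t^2/2 - 2*t + 1, t, t^2/2]
  [-t^2 - 5*t, 2*t + 1, t^2 + t]
  [-t^2/2 - 2*t, t, t^2/2 + 1]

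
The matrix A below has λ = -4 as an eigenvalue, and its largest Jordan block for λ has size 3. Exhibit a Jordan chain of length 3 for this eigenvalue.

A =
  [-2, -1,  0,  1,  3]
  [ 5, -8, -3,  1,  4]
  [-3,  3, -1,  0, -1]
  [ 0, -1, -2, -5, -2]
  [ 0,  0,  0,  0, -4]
A Jordan chain for λ = -4 of length 3:
v_1 = (-1, -1, 0, 1, 0)ᵀ
v_2 = (2, 5, -3, 0, 0)ᵀ
v_3 = (1, 0, 0, 0, 0)ᵀ

Let N = A − (-4)·I. We want v_3 with N^3 v_3 = 0 but N^2 v_3 ≠ 0; then v_{j-1} := N · v_j for j = 3, …, 2.

Pick v_3 = (1, 0, 0, 0, 0)ᵀ.
Then v_2 = N · v_3 = (2, 5, -3, 0, 0)ᵀ.
Then v_1 = N · v_2 = (-1, -1, 0, 1, 0)ᵀ.

Sanity check: (A − (-4)·I) v_1 = (0, 0, 0, 0, 0)ᵀ = 0. ✓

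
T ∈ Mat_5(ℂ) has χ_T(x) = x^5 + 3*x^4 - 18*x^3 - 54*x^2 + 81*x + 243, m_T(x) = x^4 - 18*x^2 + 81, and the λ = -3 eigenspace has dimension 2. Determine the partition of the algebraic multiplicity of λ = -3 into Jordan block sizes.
Block sizes for λ = -3: [2, 1]

Step 1 — from the characteristic polynomial, algebraic multiplicity of λ = -3 is 3. From dim ker(T − (-3)·I) = 2, there are exactly 2 Jordan blocks for λ = -3.
Step 2 — from the minimal polynomial, the factor (x + 3)^2 tells us the largest block for λ = -3 has size 2.
Step 3 — with total size 3, 2 blocks, and largest block 2, the block sizes (in nonincreasing order) are [2, 1].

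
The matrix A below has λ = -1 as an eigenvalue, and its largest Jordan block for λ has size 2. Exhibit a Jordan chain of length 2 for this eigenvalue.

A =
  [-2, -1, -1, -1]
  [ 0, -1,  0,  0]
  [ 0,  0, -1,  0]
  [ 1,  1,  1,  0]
A Jordan chain for λ = -1 of length 2:
v_1 = (-1, 0, 0, 1)ᵀ
v_2 = (1, 0, 0, 0)ᵀ

Let N = A − (-1)·I. We want v_2 with N^2 v_2 = 0 but N^1 v_2 ≠ 0; then v_{j-1} := N · v_j for j = 2, …, 2.

Pick v_2 = (1, 0, 0, 0)ᵀ.
Then v_1 = N · v_2 = (-1, 0, 0, 1)ᵀ.

Sanity check: (A − (-1)·I) v_1 = (0, 0, 0, 0)ᵀ = 0. ✓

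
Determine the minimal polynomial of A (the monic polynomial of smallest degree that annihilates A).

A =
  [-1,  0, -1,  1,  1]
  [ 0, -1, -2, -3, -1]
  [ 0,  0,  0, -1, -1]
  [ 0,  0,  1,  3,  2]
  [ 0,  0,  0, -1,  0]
x^4 - 2*x^3 + 2*x - 1

The characteristic polynomial is χ_A(x) = (x - 1)^3*(x + 1)^2, so the eigenvalues are known. The minimal polynomial is
  m_A(x) = Π_λ (x − λ)^{k_λ}
where k_λ is the size of the *largest* Jordan block for λ (equivalently, the smallest k with (A − λI)^k v = 0 for every generalised eigenvector v of λ).

  λ = -1: largest Jordan block has size 1, contributing (x + 1)
  λ = 1: largest Jordan block has size 3, contributing (x − 1)^3

So m_A(x) = (x - 1)^3*(x + 1) = x^4 - 2*x^3 + 2*x - 1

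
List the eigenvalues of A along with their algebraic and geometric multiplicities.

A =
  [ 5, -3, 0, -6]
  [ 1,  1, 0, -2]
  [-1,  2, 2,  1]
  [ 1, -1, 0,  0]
λ = 2: alg = 4, geom = 2

Step 1 — factor the characteristic polynomial to read off the algebraic multiplicities:
  χ_A(x) = (x - 2)^4

Step 2 — compute geometric multiplicities via the rank-nullity identity g(λ) = n − rank(A − λI):
  rank(A − (2)·I) = 2, so dim ker(A − (2)·I) = n − 2 = 2

Summary:
  λ = 2: algebraic multiplicity = 4, geometric multiplicity = 2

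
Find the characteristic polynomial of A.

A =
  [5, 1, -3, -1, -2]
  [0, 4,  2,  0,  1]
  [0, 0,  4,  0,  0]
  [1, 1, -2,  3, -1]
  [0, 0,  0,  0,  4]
x^5 - 20*x^4 + 160*x^3 - 640*x^2 + 1280*x - 1024

Expanding det(x·I − A) (e.g. by cofactor expansion or by noting that A is similar to its Jordan form J, which has the same characteristic polynomial as A) gives
  χ_A(x) = x^5 - 20*x^4 + 160*x^3 - 640*x^2 + 1280*x - 1024
which factors as (x - 4)^5. The eigenvalues (with algebraic multiplicities) are λ = 4 with multiplicity 5.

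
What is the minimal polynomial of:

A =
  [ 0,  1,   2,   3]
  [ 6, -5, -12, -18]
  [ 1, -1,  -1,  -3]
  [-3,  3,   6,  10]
x^2 - 2*x + 1

The characteristic polynomial is χ_A(x) = (x - 1)^4, so the eigenvalues are known. The minimal polynomial is
  m_A(x) = Π_λ (x − λ)^{k_λ}
where k_λ is the size of the *largest* Jordan block for λ (equivalently, the smallest k with (A − λI)^k v = 0 for every generalised eigenvector v of λ).

  λ = 1: largest Jordan block has size 2, contributing (x − 1)^2

So m_A(x) = (x - 1)^2 = x^2 - 2*x + 1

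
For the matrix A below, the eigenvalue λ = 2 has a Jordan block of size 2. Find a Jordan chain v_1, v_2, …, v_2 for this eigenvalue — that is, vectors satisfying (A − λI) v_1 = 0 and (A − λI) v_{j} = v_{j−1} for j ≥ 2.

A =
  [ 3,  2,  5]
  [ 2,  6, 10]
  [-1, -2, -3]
A Jordan chain for λ = 2 of length 2:
v_1 = (1, 2, -1)ᵀ
v_2 = (1, 0, 0)ᵀ

Let N = A − (2)·I. We want v_2 with N^2 v_2 = 0 but N^1 v_2 ≠ 0; then v_{j-1} := N · v_j for j = 2, …, 2.

Pick v_2 = (1, 0, 0)ᵀ.
Then v_1 = N · v_2 = (1, 2, -1)ᵀ.

Sanity check: (A − (2)·I) v_1 = (0, 0, 0)ᵀ = 0. ✓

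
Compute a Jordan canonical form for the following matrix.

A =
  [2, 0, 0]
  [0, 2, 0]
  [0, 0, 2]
J_1(2) ⊕ J_1(2) ⊕ J_1(2)

The characteristic polynomial is
  det(x·I − A) = x^3 - 6*x^2 + 12*x - 8 = (x - 2)^3

Eigenvalues and multiplicities (the geometric multiplicity of λ is n − rank(A − λI), which equals the number of Jordan blocks for λ):
  λ = 2: algebraic multiplicity = 3, geometric multiplicity = 3

Determining the block sizes for each eigenvalue:
  λ = 2: gm = am = 3, so every block has size 1 → block sizes [1, 1, 1]

Assembling the blocks gives a Jordan form
J =
  [2, 0, 0]
  [0, 2, 0]
  [0, 0, 2]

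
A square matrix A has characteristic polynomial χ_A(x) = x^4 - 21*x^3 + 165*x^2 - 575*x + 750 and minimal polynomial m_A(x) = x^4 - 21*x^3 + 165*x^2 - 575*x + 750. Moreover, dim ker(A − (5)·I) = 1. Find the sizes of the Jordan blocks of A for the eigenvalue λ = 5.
Block sizes for λ = 5: [3]

Step 1 — from the characteristic polynomial, algebraic multiplicity of λ = 5 is 3. From dim ker(A − (5)·I) = 1, there are exactly 1 Jordan blocks for λ = 5.
Step 2 — from the minimal polynomial, the factor (x − 5)^3 tells us the largest block for λ = 5 has size 3.
Step 3 — with total size 3, 1 blocks, and largest block 3, the block sizes (in nonincreasing order) are [3].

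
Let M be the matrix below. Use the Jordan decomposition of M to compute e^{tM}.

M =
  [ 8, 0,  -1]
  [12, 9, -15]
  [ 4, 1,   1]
e^{tM} =
  [2*t*exp(6*t) + exp(6*t), -t^2*exp(6*t)/2, 3*t^2*exp(6*t)/2 - t*exp(6*t)]
  [12*t*exp(6*t), -3*t^2*exp(6*t) + 3*t*exp(6*t) + exp(6*t), 9*t^2*exp(6*t) - 15*t*exp(6*t)]
  [4*t*exp(6*t), -t^2*exp(6*t) + t*exp(6*t), 3*t^2*exp(6*t) - 5*t*exp(6*t) + exp(6*t)]

Strategy: write M = P · J · P⁻¹ where J is a Jordan canonical form, so e^{tM} = P · e^{tJ} · P⁻¹, and e^{tJ} can be computed block-by-block.

M has Jordan form
J =
  [6, 1, 0]
  [0, 6, 1]
  [0, 0, 6]
(up to reordering of blocks).

Per-block formulas:
  For a 3×3 Jordan block J_3(6): exp(t · J_3(6)) = e^(6t)·(I + t·N + (t^2/2)·N^2), where N is the 3×3 nilpotent shift.

After assembling e^{tJ} and conjugating by P, we get:

e^{tM} =
  [2*t*exp(6*t) + exp(6*t), -t^2*exp(6*t)/2, 3*t^2*exp(6*t)/2 - t*exp(6*t)]
  [12*t*exp(6*t), -3*t^2*exp(6*t) + 3*t*exp(6*t) + exp(6*t), 9*t^2*exp(6*t) - 15*t*exp(6*t)]
  [4*t*exp(6*t), -t^2*exp(6*t) + t*exp(6*t), 3*t^2*exp(6*t) - 5*t*exp(6*t) + exp(6*t)]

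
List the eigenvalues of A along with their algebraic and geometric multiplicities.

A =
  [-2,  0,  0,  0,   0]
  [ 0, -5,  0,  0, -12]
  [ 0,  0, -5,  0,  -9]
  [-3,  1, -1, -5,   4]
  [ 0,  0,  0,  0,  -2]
λ = -5: alg = 3, geom = 2; λ = -2: alg = 2, geom = 2

Step 1 — factor the characteristic polynomial to read off the algebraic multiplicities:
  χ_A(x) = (x + 2)^2*(x + 5)^3

Step 2 — compute geometric multiplicities via the rank-nullity identity g(λ) = n − rank(A − λI):
  rank(A − (-5)·I) = 3, so dim ker(A − (-5)·I) = n − 3 = 2
  rank(A − (-2)·I) = 3, so dim ker(A − (-2)·I) = n − 3 = 2

Summary:
  λ = -5: algebraic multiplicity = 3, geometric multiplicity = 2
  λ = -2: algebraic multiplicity = 2, geometric multiplicity = 2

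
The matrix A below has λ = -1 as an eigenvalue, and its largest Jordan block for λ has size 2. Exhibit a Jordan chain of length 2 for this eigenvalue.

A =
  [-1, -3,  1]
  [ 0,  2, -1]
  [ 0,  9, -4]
A Jordan chain for λ = -1 of length 2:
v_1 = (-3, 3, 9)ᵀ
v_2 = (0, 1, 0)ᵀ

Let N = A − (-1)·I. We want v_2 with N^2 v_2 = 0 but N^1 v_2 ≠ 0; then v_{j-1} := N · v_j for j = 2, …, 2.

Pick v_2 = (0, 1, 0)ᵀ.
Then v_1 = N · v_2 = (-3, 3, 9)ᵀ.

Sanity check: (A − (-1)·I) v_1 = (0, 0, 0)ᵀ = 0. ✓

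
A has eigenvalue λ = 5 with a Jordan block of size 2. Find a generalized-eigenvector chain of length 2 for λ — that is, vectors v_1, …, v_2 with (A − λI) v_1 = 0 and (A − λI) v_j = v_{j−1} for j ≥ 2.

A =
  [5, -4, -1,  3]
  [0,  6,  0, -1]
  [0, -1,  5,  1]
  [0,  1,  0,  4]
A Jordan chain for λ = 5 of length 2:
v_1 = (-4, 1, -1, 1)ᵀ
v_2 = (0, 1, 0, 0)ᵀ

Let N = A − (5)·I. We want v_2 with N^2 v_2 = 0 but N^1 v_2 ≠ 0; then v_{j-1} := N · v_j for j = 2, …, 2.

Pick v_2 = (0, 1, 0, 0)ᵀ.
Then v_1 = N · v_2 = (-4, 1, -1, 1)ᵀ.

Sanity check: (A − (5)·I) v_1 = (0, 0, 0, 0)ᵀ = 0. ✓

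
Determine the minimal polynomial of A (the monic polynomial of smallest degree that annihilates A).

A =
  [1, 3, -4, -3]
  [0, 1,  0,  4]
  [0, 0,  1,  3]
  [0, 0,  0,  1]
x^2 - 2*x + 1

The characteristic polynomial is χ_A(x) = (x - 1)^4, so the eigenvalues are known. The minimal polynomial is
  m_A(x) = Π_λ (x − λ)^{k_λ}
where k_λ is the size of the *largest* Jordan block for λ (equivalently, the smallest k with (A − λI)^k v = 0 for every generalised eigenvector v of λ).

  λ = 1: largest Jordan block has size 2, contributing (x − 1)^2

So m_A(x) = (x - 1)^2 = x^2 - 2*x + 1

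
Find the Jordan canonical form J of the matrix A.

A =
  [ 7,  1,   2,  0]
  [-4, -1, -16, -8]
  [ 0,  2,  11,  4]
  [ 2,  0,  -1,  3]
J_2(5) ⊕ J_2(5)

The characteristic polynomial is
  det(x·I − A) = x^4 - 20*x^3 + 150*x^2 - 500*x + 625 = (x - 5)^4

Eigenvalues and multiplicities (the geometric multiplicity of λ is n − rank(A − λI), which equals the number of Jordan blocks for λ):
  λ = 5: algebraic multiplicity = 4, geometric multiplicity = 2

Determining the block sizes for each eigenvalue:
  λ = 5: with am = 4 and gm = 2, the partition is not yet determined (e.g. several partitions of 4 into 2 parts exist). Let N = A − (5)·I. Computing rank(N^1) = 2, rank(N^2) = 0; the number of blocks of size ≥ j is rank(N^{j−1}) − rank(N^j), giving [2, 2]. So we have 2 block(s) of size 2 → block sizes [2, 2]

Assembling the blocks gives a Jordan form
J =
  [5, 1, 0, 0]
  [0, 5, 0, 0]
  [0, 0, 5, 1]
  [0, 0, 0, 5]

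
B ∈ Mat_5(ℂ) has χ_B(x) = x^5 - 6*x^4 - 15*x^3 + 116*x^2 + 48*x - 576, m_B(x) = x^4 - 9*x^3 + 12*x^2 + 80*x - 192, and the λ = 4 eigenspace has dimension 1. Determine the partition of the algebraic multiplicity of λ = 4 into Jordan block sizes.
Block sizes for λ = 4: [3]

Step 1 — from the characteristic polynomial, algebraic multiplicity of λ = 4 is 3. From dim ker(B − (4)·I) = 1, there are exactly 1 Jordan blocks for λ = 4.
Step 2 — from the minimal polynomial, the factor (x − 4)^3 tells us the largest block for λ = 4 has size 3.
Step 3 — with total size 3, 1 blocks, and largest block 3, the block sizes (in nonincreasing order) are [3].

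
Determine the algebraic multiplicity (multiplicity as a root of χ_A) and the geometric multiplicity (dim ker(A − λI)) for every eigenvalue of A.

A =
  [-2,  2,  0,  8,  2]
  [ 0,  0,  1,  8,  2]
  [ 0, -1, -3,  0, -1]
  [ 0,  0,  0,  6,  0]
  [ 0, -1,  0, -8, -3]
λ = -2: alg = 4, geom = 2; λ = 6: alg = 1, geom = 1

Step 1 — factor the characteristic polynomial to read off the algebraic multiplicities:
  χ_A(x) = (x - 6)*(x + 2)^4

Step 2 — compute geometric multiplicities via the rank-nullity identity g(λ) = n − rank(A − λI):
  rank(A − (-2)·I) = 3, so dim ker(A − (-2)·I) = n − 3 = 2
  rank(A − (6)·I) = 4, so dim ker(A − (6)·I) = n − 4 = 1

Summary:
  λ = -2: algebraic multiplicity = 4, geometric multiplicity = 2
  λ = 6: algebraic multiplicity = 1, geometric multiplicity = 1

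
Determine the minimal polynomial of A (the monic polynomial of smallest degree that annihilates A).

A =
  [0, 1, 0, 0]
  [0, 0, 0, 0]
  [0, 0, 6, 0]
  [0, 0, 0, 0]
x^3 - 6*x^2

The characteristic polynomial is χ_A(x) = x^3*(x - 6), so the eigenvalues are known. The minimal polynomial is
  m_A(x) = Π_λ (x − λ)^{k_λ}
where k_λ is the size of the *largest* Jordan block for λ (equivalently, the smallest k with (A − λI)^k v = 0 for every generalised eigenvector v of λ).

  λ = 0: largest Jordan block has size 2, contributing (x − 0)^2
  λ = 6: largest Jordan block has size 1, contributing (x − 6)

So m_A(x) = x^2*(x - 6) = x^3 - 6*x^2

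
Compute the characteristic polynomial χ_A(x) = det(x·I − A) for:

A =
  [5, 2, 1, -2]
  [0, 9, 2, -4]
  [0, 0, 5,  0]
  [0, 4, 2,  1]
x^4 - 20*x^3 + 150*x^2 - 500*x + 625

Expanding det(x·I − A) (e.g. by cofactor expansion or by noting that A is similar to its Jordan form J, which has the same characteristic polynomial as A) gives
  χ_A(x) = x^4 - 20*x^3 + 150*x^2 - 500*x + 625
which factors as (x - 5)^4. The eigenvalues (with algebraic multiplicities) are λ = 5 with multiplicity 4.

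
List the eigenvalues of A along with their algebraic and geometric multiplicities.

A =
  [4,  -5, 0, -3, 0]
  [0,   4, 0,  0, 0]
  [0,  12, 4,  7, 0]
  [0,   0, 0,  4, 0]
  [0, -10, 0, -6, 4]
λ = 4: alg = 5, geom = 3

Step 1 — factor the characteristic polynomial to read off the algebraic multiplicities:
  χ_A(x) = (x - 4)^5

Step 2 — compute geometric multiplicities via the rank-nullity identity g(λ) = n − rank(A − λI):
  rank(A − (4)·I) = 2, so dim ker(A − (4)·I) = n − 2 = 3

Summary:
  λ = 4: algebraic multiplicity = 5, geometric multiplicity = 3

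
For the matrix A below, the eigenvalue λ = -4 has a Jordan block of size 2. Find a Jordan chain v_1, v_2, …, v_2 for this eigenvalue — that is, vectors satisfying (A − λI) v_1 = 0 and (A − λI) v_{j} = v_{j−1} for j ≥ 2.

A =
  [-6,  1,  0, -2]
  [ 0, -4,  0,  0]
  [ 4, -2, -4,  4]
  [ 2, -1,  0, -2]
A Jordan chain for λ = -4 of length 2:
v_1 = (-2, 0, 4, 2)ᵀ
v_2 = (1, 0, 0, 0)ᵀ

Let N = A − (-4)·I. We want v_2 with N^2 v_2 = 0 but N^1 v_2 ≠ 0; then v_{j-1} := N · v_j for j = 2, …, 2.

Pick v_2 = (1, 0, 0, 0)ᵀ.
Then v_1 = N · v_2 = (-2, 0, 4, 2)ᵀ.

Sanity check: (A − (-4)·I) v_1 = (0, 0, 0, 0)ᵀ = 0. ✓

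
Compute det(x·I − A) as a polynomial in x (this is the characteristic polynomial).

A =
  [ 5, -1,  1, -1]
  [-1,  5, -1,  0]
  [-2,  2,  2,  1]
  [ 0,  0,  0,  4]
x^4 - 16*x^3 + 96*x^2 - 256*x + 256

Expanding det(x·I − A) (e.g. by cofactor expansion or by noting that A is similar to its Jordan form J, which has the same characteristic polynomial as A) gives
  χ_A(x) = x^4 - 16*x^3 + 96*x^2 - 256*x + 256
which factors as (x - 4)^4. The eigenvalues (with algebraic multiplicities) are λ = 4 with multiplicity 4.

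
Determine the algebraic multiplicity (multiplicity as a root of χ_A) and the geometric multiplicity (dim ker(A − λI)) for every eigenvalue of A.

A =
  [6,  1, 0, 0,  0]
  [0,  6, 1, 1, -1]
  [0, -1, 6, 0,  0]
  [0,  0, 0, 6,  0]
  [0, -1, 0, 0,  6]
λ = 6: alg = 5, geom = 3

Step 1 — factor the characteristic polynomial to read off the algebraic multiplicities:
  χ_A(x) = (x - 6)^5

Step 2 — compute geometric multiplicities via the rank-nullity identity g(λ) = n − rank(A − λI):
  rank(A − (6)·I) = 2, so dim ker(A − (6)·I) = n − 2 = 3

Summary:
  λ = 6: algebraic multiplicity = 5, geometric multiplicity = 3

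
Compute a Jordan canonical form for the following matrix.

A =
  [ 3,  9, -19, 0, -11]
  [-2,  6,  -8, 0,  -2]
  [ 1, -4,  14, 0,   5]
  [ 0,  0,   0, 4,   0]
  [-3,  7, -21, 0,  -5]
J_3(4) ⊕ J_1(4) ⊕ J_1(6)

The characteristic polynomial is
  det(x·I − A) = x^5 - 22*x^4 + 192*x^3 - 832*x^2 + 1792*x - 1536 = (x - 6)*(x - 4)^4

Eigenvalues and multiplicities (the geometric multiplicity of λ is n − rank(A − λI), which equals the number of Jordan blocks for λ):
  λ = 4: algebraic multiplicity = 4, geometric multiplicity = 2
  λ = 6: algebraic multiplicity = 1, geometric multiplicity = 1

Determining the block sizes for each eigenvalue:
  λ = 4: with am = 4 and gm = 2, the partition is not yet determined (e.g. several partitions of 4 into 2 parts exist). Let N = A − (4)·I. Computing rank(N^1) = 3, rank(N^2) = 2, rank(N^3) = 1; the number of blocks of size ≥ j is rank(N^{j−1}) − rank(N^j), giving [2, 1, 1]. So we have 1 block(s) of size 3, 1 block(s) of size 1 → block sizes [3, 1]
  λ = 6: one block (gm = 1), so the single block has size am = 1 → block sizes [1]

Assembling the blocks gives a Jordan form
J =
  [4, 1, 0, 0, 0]
  [0, 4, 1, 0, 0]
  [0, 0, 4, 0, 0]
  [0, 0, 0, 4, 0]
  [0, 0, 0, 0, 6]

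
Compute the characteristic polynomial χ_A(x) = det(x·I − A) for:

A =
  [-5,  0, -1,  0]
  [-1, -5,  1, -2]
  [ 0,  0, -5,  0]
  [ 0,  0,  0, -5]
x^4 + 20*x^3 + 150*x^2 + 500*x + 625

Expanding det(x·I − A) (e.g. by cofactor expansion or by noting that A is similar to its Jordan form J, which has the same characteristic polynomial as A) gives
  χ_A(x) = x^4 + 20*x^3 + 150*x^2 + 500*x + 625
which factors as (x + 5)^4. The eigenvalues (with algebraic multiplicities) are λ = -5 with multiplicity 4.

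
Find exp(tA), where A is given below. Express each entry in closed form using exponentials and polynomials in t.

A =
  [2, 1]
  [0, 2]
e^{tA} =
  [exp(2*t), t*exp(2*t)]
  [0, exp(2*t)]

Strategy: write A = P · J · P⁻¹ where J is a Jordan canonical form, so e^{tA} = P · e^{tJ} · P⁻¹, and e^{tJ} can be computed block-by-block.

A has Jordan form
J =
  [2, 1]
  [0, 2]
(up to reordering of blocks).

Per-block formulas:
  For a 2×2 Jordan block J_2(2): exp(t · J_2(2)) = e^(2t)·(I + t·N), where N is the 2×2 nilpotent shift.

After assembling e^{tJ} and conjugating by P, we get:

e^{tA} =
  [exp(2*t), t*exp(2*t)]
  [0, exp(2*t)]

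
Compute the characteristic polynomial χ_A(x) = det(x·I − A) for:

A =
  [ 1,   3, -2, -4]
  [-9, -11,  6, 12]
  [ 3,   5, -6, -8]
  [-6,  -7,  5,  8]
x^4 + 8*x^3 + 24*x^2 + 32*x + 16

Expanding det(x·I − A) (e.g. by cofactor expansion or by noting that A is similar to its Jordan form J, which has the same characteristic polynomial as A) gives
  χ_A(x) = x^4 + 8*x^3 + 24*x^2 + 32*x + 16
which factors as (x + 2)^4. The eigenvalues (with algebraic multiplicities) are λ = -2 with multiplicity 4.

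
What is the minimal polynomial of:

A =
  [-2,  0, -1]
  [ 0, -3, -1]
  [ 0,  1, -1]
x^3 + 6*x^2 + 12*x + 8

The characteristic polynomial is χ_A(x) = (x + 2)^3, so the eigenvalues are known. The minimal polynomial is
  m_A(x) = Π_λ (x − λ)^{k_λ}
where k_λ is the size of the *largest* Jordan block for λ (equivalently, the smallest k with (A − λI)^k v = 0 for every generalised eigenvector v of λ).

  λ = -2: largest Jordan block has size 3, contributing (x + 2)^3

So m_A(x) = (x + 2)^3 = x^3 + 6*x^2 + 12*x + 8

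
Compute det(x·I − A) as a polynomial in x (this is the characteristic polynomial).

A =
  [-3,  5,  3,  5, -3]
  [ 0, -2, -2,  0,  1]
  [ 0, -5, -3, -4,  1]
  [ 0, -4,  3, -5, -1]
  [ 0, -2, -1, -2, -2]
x^5 + 15*x^4 + 90*x^3 + 270*x^2 + 405*x + 243

Expanding det(x·I − A) (e.g. by cofactor expansion or by noting that A is similar to its Jordan form J, which has the same characteristic polynomial as A) gives
  χ_A(x) = x^5 + 15*x^4 + 90*x^3 + 270*x^2 + 405*x + 243
which factors as (x + 3)^5. The eigenvalues (with algebraic multiplicities) are λ = -3 with multiplicity 5.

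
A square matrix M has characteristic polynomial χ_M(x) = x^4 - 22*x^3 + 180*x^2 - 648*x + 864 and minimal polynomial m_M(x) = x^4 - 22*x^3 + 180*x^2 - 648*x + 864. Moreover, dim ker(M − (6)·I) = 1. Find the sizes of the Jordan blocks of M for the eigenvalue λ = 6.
Block sizes for λ = 6: [3]

Step 1 — from the characteristic polynomial, algebraic multiplicity of λ = 6 is 3. From dim ker(M − (6)·I) = 1, there are exactly 1 Jordan blocks for λ = 6.
Step 2 — from the minimal polynomial, the factor (x − 6)^3 tells us the largest block for λ = 6 has size 3.
Step 3 — with total size 3, 1 blocks, and largest block 3, the block sizes (in nonincreasing order) are [3].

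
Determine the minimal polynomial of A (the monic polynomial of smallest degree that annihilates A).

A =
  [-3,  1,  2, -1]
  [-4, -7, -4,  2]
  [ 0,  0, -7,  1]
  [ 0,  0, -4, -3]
x^2 + 10*x + 25

The characteristic polynomial is χ_A(x) = (x + 5)^4, so the eigenvalues are known. The minimal polynomial is
  m_A(x) = Π_λ (x − λ)^{k_λ}
where k_λ is the size of the *largest* Jordan block for λ (equivalently, the smallest k with (A − λI)^k v = 0 for every generalised eigenvector v of λ).

  λ = -5: largest Jordan block has size 2, contributing (x + 5)^2

So m_A(x) = (x + 5)^2 = x^2 + 10*x + 25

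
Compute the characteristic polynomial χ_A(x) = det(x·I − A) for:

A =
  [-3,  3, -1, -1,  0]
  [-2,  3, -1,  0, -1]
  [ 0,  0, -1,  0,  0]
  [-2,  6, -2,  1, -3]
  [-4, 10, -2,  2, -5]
x^5 + 5*x^4 + 10*x^3 + 10*x^2 + 5*x + 1

Expanding det(x·I − A) (e.g. by cofactor expansion or by noting that A is similar to its Jordan form J, which has the same characteristic polynomial as A) gives
  χ_A(x) = x^5 + 5*x^4 + 10*x^3 + 10*x^2 + 5*x + 1
which factors as (x + 1)^5. The eigenvalues (with algebraic multiplicities) are λ = -1 with multiplicity 5.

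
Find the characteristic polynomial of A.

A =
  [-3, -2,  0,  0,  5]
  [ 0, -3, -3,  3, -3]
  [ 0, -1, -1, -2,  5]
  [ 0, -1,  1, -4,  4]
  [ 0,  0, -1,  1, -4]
x^5 + 15*x^4 + 90*x^3 + 270*x^2 + 405*x + 243

Expanding det(x·I − A) (e.g. by cofactor expansion or by noting that A is similar to its Jordan form J, which has the same characteristic polynomial as A) gives
  χ_A(x) = x^5 + 15*x^4 + 90*x^3 + 270*x^2 + 405*x + 243
which factors as (x + 3)^5. The eigenvalues (with algebraic multiplicities) are λ = -3 with multiplicity 5.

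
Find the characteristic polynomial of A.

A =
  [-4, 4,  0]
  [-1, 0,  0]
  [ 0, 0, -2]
x^3 + 6*x^2 + 12*x + 8

Expanding det(x·I − A) (e.g. by cofactor expansion or by noting that A is similar to its Jordan form J, which has the same characteristic polynomial as A) gives
  χ_A(x) = x^3 + 6*x^2 + 12*x + 8
which factors as (x + 2)^3. The eigenvalues (with algebraic multiplicities) are λ = -2 with multiplicity 3.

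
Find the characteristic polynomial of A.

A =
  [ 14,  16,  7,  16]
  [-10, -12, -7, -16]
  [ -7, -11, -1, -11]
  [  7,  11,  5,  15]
x^4 - 16*x^3 + 96*x^2 - 256*x + 256

Expanding det(x·I − A) (e.g. by cofactor expansion or by noting that A is similar to its Jordan form J, which has the same characteristic polynomial as A) gives
  χ_A(x) = x^4 - 16*x^3 + 96*x^2 - 256*x + 256
which factors as (x - 4)^4. The eigenvalues (with algebraic multiplicities) are λ = 4 with multiplicity 4.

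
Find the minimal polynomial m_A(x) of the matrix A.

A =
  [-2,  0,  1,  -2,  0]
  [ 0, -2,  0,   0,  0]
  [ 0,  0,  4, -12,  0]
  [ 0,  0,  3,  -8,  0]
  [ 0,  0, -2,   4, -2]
x^2 + 4*x + 4

The characteristic polynomial is χ_A(x) = (x + 2)^5, so the eigenvalues are known. The minimal polynomial is
  m_A(x) = Π_λ (x − λ)^{k_λ}
where k_λ is the size of the *largest* Jordan block for λ (equivalently, the smallest k with (A − λI)^k v = 0 for every generalised eigenvector v of λ).

  λ = -2: largest Jordan block has size 2, contributing (x + 2)^2

So m_A(x) = (x + 2)^2 = x^2 + 4*x + 4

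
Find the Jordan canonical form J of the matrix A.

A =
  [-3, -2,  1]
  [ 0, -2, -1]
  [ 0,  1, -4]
J_3(-3)

The characteristic polynomial is
  det(x·I − A) = x^3 + 9*x^2 + 27*x + 27 = (x + 3)^3

Eigenvalues and multiplicities (the geometric multiplicity of λ is n − rank(A − λI), which equals the number of Jordan blocks for λ):
  λ = -3: algebraic multiplicity = 3, geometric multiplicity = 1

Determining the block sizes for each eigenvalue:
  λ = -3: one block (gm = 1), so the single block has size am = 3 → block sizes [3]

Assembling the blocks gives a Jordan form
J =
  [-3,  1,  0]
  [ 0, -3,  1]
  [ 0,  0, -3]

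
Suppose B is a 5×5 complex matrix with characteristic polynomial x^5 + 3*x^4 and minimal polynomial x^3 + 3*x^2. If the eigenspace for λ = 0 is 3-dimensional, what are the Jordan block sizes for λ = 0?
Block sizes for λ = 0: [2, 1, 1]

Step 1 — from the characteristic polynomial, algebraic multiplicity of λ = 0 is 4. From dim ker(B − (0)·I) = 3, there are exactly 3 Jordan blocks for λ = 0.
Step 2 — from the minimal polynomial, the factor (x − 0)^2 tells us the largest block for λ = 0 has size 2.
Step 3 — with total size 4, 3 blocks, and largest block 2, the block sizes (in nonincreasing order) are [2, 1, 1].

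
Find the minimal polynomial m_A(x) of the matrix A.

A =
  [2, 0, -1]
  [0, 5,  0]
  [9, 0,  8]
x^2 - 10*x + 25

The characteristic polynomial is χ_A(x) = (x - 5)^3, so the eigenvalues are known. The minimal polynomial is
  m_A(x) = Π_λ (x − λ)^{k_λ}
where k_λ is the size of the *largest* Jordan block for λ (equivalently, the smallest k with (A − λI)^k v = 0 for every generalised eigenvector v of λ).

  λ = 5: largest Jordan block has size 2, contributing (x − 5)^2

So m_A(x) = (x - 5)^2 = x^2 - 10*x + 25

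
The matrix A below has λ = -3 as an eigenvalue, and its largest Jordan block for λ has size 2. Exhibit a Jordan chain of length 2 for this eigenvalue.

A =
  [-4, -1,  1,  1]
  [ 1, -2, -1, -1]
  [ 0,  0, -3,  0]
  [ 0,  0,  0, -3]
A Jordan chain for λ = -3 of length 2:
v_1 = (-1, 1, 0, 0)ᵀ
v_2 = (1, 0, 0, 0)ᵀ

Let N = A − (-3)·I. We want v_2 with N^2 v_2 = 0 but N^1 v_2 ≠ 0; then v_{j-1} := N · v_j for j = 2, …, 2.

Pick v_2 = (1, 0, 0, 0)ᵀ.
Then v_1 = N · v_2 = (-1, 1, 0, 0)ᵀ.

Sanity check: (A − (-3)·I) v_1 = (0, 0, 0, 0)ᵀ = 0. ✓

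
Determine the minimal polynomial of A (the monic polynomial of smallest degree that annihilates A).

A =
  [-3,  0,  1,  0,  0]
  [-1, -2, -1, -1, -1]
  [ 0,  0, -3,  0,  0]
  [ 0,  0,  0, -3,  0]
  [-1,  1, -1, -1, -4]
x^3 + 9*x^2 + 27*x + 27

The characteristic polynomial is χ_A(x) = (x + 3)^5, so the eigenvalues are known. The minimal polynomial is
  m_A(x) = Π_λ (x − λ)^{k_λ}
where k_λ is the size of the *largest* Jordan block for λ (equivalently, the smallest k with (A − λI)^k v = 0 for every generalised eigenvector v of λ).

  λ = -3: largest Jordan block has size 3, contributing (x + 3)^3

So m_A(x) = (x + 3)^3 = x^3 + 9*x^2 + 27*x + 27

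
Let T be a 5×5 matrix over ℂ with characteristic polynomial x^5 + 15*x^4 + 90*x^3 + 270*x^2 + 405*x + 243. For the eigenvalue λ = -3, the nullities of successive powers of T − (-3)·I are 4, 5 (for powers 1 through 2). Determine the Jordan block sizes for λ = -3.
Block sizes for λ = -3: [2, 1, 1, 1]

From the dimensions of kernels of powers, the number of Jordan blocks of size at least j is d_j − d_{j−1} where d_j = dim ker(N^j) (with d_0 = 0). Computing the differences gives [4, 1].
The number of blocks of size exactly k is (#blocks of size ≥ k) − (#blocks of size ≥ k + 1), so the partition is: 3 block(s) of size 1, 1 block(s) of size 2.
In nonincreasing order the block sizes are [2, 1, 1, 1].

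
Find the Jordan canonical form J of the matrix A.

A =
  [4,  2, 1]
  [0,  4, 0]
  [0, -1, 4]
J_3(4)

The characteristic polynomial is
  det(x·I − A) = x^3 - 12*x^2 + 48*x - 64 = (x - 4)^3

Eigenvalues and multiplicities (the geometric multiplicity of λ is n − rank(A − λI), which equals the number of Jordan blocks for λ):
  λ = 4: algebraic multiplicity = 3, geometric multiplicity = 1

Determining the block sizes for each eigenvalue:
  λ = 4: one block (gm = 1), so the single block has size am = 3 → block sizes [3]

Assembling the blocks gives a Jordan form
J =
  [4, 1, 0]
  [0, 4, 1]
  [0, 0, 4]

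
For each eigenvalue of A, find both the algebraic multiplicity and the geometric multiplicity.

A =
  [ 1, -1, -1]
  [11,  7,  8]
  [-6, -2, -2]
λ = 2: alg = 3, geom = 1

Step 1 — factor the characteristic polynomial to read off the algebraic multiplicities:
  χ_A(x) = (x - 2)^3

Step 2 — compute geometric multiplicities via the rank-nullity identity g(λ) = n − rank(A − λI):
  rank(A − (2)·I) = 2, so dim ker(A − (2)·I) = n − 2 = 1

Summary:
  λ = 2: algebraic multiplicity = 3, geometric multiplicity = 1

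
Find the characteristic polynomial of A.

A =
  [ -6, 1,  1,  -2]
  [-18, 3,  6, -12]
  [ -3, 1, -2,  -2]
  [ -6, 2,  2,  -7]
x^4 + 12*x^3 + 54*x^2 + 108*x + 81

Expanding det(x·I − A) (e.g. by cofactor expansion or by noting that A is similar to its Jordan form J, which has the same characteristic polynomial as A) gives
  χ_A(x) = x^4 + 12*x^3 + 54*x^2 + 108*x + 81
which factors as (x + 3)^4. The eigenvalues (with algebraic multiplicities) are λ = -3 with multiplicity 4.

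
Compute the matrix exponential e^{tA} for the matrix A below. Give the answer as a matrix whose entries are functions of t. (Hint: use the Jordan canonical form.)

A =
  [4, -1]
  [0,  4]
e^{tA} =
  [exp(4*t), -t*exp(4*t)]
  [0, exp(4*t)]

Strategy: write A = P · J · P⁻¹ where J is a Jordan canonical form, so e^{tA} = P · e^{tJ} · P⁻¹, and e^{tJ} can be computed block-by-block.

A has Jordan form
J =
  [4, 1]
  [0, 4]
(up to reordering of blocks).

Per-block formulas:
  For a 2×2 Jordan block J_2(4): exp(t · J_2(4)) = e^(4t)·(I + t·N), where N is the 2×2 nilpotent shift.

After assembling e^{tJ} and conjugating by P, we get:

e^{tA} =
  [exp(4*t), -t*exp(4*t)]
  [0, exp(4*t)]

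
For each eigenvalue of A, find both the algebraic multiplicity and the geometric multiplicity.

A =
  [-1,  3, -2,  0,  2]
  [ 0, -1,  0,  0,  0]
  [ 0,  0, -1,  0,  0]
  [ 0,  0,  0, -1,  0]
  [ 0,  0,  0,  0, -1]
λ = -1: alg = 5, geom = 4

Step 1 — factor the characteristic polynomial to read off the algebraic multiplicities:
  χ_A(x) = (x + 1)^5

Step 2 — compute geometric multiplicities via the rank-nullity identity g(λ) = n − rank(A − λI):
  rank(A − (-1)·I) = 1, so dim ker(A − (-1)·I) = n − 1 = 4

Summary:
  λ = -1: algebraic multiplicity = 5, geometric multiplicity = 4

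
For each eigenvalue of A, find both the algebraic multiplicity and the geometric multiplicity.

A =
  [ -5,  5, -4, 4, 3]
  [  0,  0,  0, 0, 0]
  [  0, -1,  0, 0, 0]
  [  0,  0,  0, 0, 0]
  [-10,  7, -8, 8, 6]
λ = 0: alg = 4, geom = 3; λ = 1: alg = 1, geom = 1

Step 1 — factor the characteristic polynomial to read off the algebraic multiplicities:
  χ_A(x) = x^4*(x - 1)

Step 2 — compute geometric multiplicities via the rank-nullity identity g(λ) = n − rank(A − λI):
  rank(A − (0)·I) = 2, so dim ker(A − (0)·I) = n − 2 = 3
  rank(A − (1)·I) = 4, so dim ker(A − (1)·I) = n − 4 = 1

Summary:
  λ = 0: algebraic multiplicity = 4, geometric multiplicity = 3
  λ = 1: algebraic multiplicity = 1, geometric multiplicity = 1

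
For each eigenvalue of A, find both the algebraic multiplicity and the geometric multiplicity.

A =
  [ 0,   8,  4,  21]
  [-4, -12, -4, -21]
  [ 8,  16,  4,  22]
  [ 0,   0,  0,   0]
λ = -4: alg = 2, geom = 2; λ = 0: alg = 2, geom = 1

Step 1 — factor the characteristic polynomial to read off the algebraic multiplicities:
  χ_A(x) = x^2*(x + 4)^2

Step 2 — compute geometric multiplicities via the rank-nullity identity g(λ) = n − rank(A − λI):
  rank(A − (-4)·I) = 2, so dim ker(A − (-4)·I) = n − 2 = 2
  rank(A − (0)·I) = 3, so dim ker(A − (0)·I) = n − 3 = 1

Summary:
  λ = -4: algebraic multiplicity = 2, geometric multiplicity = 2
  λ = 0: algebraic multiplicity = 2, geometric multiplicity = 1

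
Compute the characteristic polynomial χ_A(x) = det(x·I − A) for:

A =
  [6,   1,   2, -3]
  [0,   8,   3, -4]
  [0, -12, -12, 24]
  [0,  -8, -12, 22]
x^4 - 24*x^3 + 216*x^2 - 864*x + 1296

Expanding det(x·I − A) (e.g. by cofactor expansion or by noting that A is similar to its Jordan form J, which has the same characteristic polynomial as A) gives
  χ_A(x) = x^4 - 24*x^3 + 216*x^2 - 864*x + 1296
which factors as (x - 6)^4. The eigenvalues (with algebraic multiplicities) are λ = 6 with multiplicity 4.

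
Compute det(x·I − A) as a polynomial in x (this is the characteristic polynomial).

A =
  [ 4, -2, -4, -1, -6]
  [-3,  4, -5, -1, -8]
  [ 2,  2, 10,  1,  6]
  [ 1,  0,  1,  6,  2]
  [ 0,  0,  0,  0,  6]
x^5 - 30*x^4 + 360*x^3 - 2160*x^2 + 6480*x - 7776

Expanding det(x·I − A) (e.g. by cofactor expansion or by noting that A is similar to its Jordan form J, which has the same characteristic polynomial as A) gives
  χ_A(x) = x^5 - 30*x^4 + 360*x^3 - 2160*x^2 + 6480*x - 7776
which factors as (x - 6)^5. The eigenvalues (with algebraic multiplicities) are λ = 6 with multiplicity 5.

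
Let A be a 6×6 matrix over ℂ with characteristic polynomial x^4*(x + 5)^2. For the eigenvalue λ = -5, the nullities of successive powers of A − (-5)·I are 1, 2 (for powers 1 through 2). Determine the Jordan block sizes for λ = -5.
Block sizes for λ = -5: [2]

From the dimensions of kernels of powers, the number of Jordan blocks of size at least j is d_j − d_{j−1} where d_j = dim ker(N^j) (with d_0 = 0). Computing the differences gives [1, 1].
The number of blocks of size exactly k is (#blocks of size ≥ k) − (#blocks of size ≥ k + 1), so the partition is: 1 block(s) of size 2.
In nonincreasing order the block sizes are [2].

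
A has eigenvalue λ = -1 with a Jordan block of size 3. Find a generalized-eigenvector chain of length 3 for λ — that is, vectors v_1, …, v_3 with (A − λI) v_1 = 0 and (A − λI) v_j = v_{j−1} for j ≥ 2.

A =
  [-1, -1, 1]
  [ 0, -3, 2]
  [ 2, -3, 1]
A Jordan chain for λ = -1 of length 3:
v_1 = (2, 4, 4)ᵀ
v_2 = (0, 0, 2)ᵀ
v_3 = (1, 0, 0)ᵀ

Let N = A − (-1)·I. We want v_3 with N^3 v_3 = 0 but N^2 v_3 ≠ 0; then v_{j-1} := N · v_j for j = 3, …, 2.

Pick v_3 = (1, 0, 0)ᵀ.
Then v_2 = N · v_3 = (0, 0, 2)ᵀ.
Then v_1 = N · v_2 = (2, 4, 4)ᵀ.

Sanity check: (A − (-1)·I) v_1 = (0, 0, 0)ᵀ = 0. ✓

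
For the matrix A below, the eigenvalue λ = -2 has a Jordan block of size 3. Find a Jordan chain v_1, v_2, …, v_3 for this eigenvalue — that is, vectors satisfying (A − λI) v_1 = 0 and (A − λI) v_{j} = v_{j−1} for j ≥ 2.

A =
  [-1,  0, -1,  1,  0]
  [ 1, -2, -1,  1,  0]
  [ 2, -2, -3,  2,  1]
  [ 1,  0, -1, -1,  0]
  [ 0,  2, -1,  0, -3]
A Jordan chain for λ = -2 of length 3:
v_1 = (2, 2, 4, 2, 0)ᵀ
v_2 = (0, 0, -2, 0, 2)ᵀ
v_3 = (0, 1, 0, 0, 0)ᵀ

Let N = A − (-2)·I. We want v_3 with N^3 v_3 = 0 but N^2 v_3 ≠ 0; then v_{j-1} := N · v_j for j = 3, …, 2.

Pick v_3 = (0, 1, 0, 0, 0)ᵀ.
Then v_2 = N · v_3 = (0, 0, -2, 0, 2)ᵀ.
Then v_1 = N · v_2 = (2, 2, 4, 2, 0)ᵀ.

Sanity check: (A − (-2)·I) v_1 = (0, 0, 0, 0, 0)ᵀ = 0. ✓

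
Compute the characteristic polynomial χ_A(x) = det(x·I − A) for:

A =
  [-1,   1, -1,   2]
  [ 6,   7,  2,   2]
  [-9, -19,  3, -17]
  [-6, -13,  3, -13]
x^4 + 4*x^3 + 6*x^2 + 4*x + 1

Expanding det(x·I − A) (e.g. by cofactor expansion or by noting that A is similar to its Jordan form J, which has the same characteristic polynomial as A) gives
  χ_A(x) = x^4 + 4*x^3 + 6*x^2 + 4*x + 1
which factors as (x + 1)^4. The eigenvalues (with algebraic multiplicities) are λ = -1 with multiplicity 4.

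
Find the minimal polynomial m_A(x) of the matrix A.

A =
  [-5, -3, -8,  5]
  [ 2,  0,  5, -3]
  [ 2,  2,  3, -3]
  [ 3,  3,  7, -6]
x^3 + 6*x^2 + 12*x + 8

The characteristic polynomial is χ_A(x) = (x + 2)^4, so the eigenvalues are known. The minimal polynomial is
  m_A(x) = Π_λ (x − λ)^{k_λ}
where k_λ is the size of the *largest* Jordan block for λ (equivalently, the smallest k with (A − λI)^k v = 0 for every generalised eigenvector v of λ).

  λ = -2: largest Jordan block has size 3, contributing (x + 2)^3

So m_A(x) = (x + 2)^3 = x^3 + 6*x^2 + 12*x + 8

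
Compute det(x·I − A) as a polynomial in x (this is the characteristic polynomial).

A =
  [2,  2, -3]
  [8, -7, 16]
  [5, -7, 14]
x^3 - 9*x^2 + 27*x - 27

Expanding det(x·I − A) (e.g. by cofactor expansion or by noting that A is similar to its Jordan form J, which has the same characteristic polynomial as A) gives
  χ_A(x) = x^3 - 9*x^2 + 27*x - 27
which factors as (x - 3)^3. The eigenvalues (with algebraic multiplicities) are λ = 3 with multiplicity 3.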